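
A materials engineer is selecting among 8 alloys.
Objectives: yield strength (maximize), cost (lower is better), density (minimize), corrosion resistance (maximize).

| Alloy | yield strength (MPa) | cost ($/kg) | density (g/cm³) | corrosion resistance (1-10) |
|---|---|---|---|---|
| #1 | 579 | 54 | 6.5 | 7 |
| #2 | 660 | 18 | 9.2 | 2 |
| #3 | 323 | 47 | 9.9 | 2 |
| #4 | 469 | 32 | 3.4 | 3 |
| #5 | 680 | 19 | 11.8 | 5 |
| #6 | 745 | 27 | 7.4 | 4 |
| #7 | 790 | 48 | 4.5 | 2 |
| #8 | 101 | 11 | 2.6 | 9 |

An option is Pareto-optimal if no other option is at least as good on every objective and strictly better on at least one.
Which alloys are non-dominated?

#1, #2, #4, #5, #6, #7, #8

#1: not dominated.
#2: not dominated.
#3: dominated by #2 (yield strength 660≥323, cost 18≤47, density 9.2≤9.9, corrosion resistance 2≥2).
#4: not dominated.
#5: not dominated.
#6: not dominated.
#7: not dominated (best yield strength).
#8: not dominated (best cost).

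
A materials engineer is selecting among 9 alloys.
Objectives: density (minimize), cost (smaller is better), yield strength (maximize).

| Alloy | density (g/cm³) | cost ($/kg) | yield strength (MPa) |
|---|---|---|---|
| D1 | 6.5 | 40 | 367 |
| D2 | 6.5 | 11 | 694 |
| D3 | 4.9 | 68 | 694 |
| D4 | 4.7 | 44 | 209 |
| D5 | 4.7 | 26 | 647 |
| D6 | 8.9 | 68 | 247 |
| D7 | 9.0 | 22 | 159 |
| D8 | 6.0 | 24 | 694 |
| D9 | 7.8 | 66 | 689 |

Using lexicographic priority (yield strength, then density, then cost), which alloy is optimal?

D3

First maximize yield strength: best is 694, kept {D2, D3, D8}.
Then minimize density: best is 4.9, kept {D3}.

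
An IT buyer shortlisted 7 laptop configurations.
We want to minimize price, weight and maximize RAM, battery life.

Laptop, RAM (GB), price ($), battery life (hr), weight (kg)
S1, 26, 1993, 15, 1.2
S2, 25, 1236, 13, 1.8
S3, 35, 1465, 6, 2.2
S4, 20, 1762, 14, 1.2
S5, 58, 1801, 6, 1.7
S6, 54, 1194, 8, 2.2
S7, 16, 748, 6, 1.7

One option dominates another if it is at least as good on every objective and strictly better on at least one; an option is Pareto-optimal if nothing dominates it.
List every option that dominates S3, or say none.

S6: RAM 54≥35, price 1194≤1465, battery life 8≥6, weight 2.2≤2.2 — dominates S3.
Others (S1, S2, S4, S5, S7) are each worse than S3 on at least one objective.

S6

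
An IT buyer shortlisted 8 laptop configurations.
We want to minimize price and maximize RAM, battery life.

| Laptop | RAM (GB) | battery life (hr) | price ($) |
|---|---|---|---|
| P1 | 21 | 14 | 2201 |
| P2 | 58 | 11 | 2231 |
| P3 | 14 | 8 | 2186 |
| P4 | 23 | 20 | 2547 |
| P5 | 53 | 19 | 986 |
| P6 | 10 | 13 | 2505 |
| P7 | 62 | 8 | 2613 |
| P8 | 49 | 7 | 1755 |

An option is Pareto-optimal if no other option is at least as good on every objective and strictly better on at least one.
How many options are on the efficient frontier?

4

P1: dominated by P5 (RAM 53≥21, battery life 19≥14, price 986≤2201).
P2: not dominated.
P3: dominated by P5 (RAM 53≥14, battery life 19≥8, price 986≤2186).
P4: not dominated (best battery life).
P5: not dominated (best price).
P6: dominated by P1 (RAM 21≥10, battery life 14≥13, price 2201≤2505).
P7: not dominated (best RAM).
P8: dominated by P5 (RAM 53≥49, battery life 19≥7, price 986≤1755).
Pareto-optimal: P2, P4, P5, P7 → 4.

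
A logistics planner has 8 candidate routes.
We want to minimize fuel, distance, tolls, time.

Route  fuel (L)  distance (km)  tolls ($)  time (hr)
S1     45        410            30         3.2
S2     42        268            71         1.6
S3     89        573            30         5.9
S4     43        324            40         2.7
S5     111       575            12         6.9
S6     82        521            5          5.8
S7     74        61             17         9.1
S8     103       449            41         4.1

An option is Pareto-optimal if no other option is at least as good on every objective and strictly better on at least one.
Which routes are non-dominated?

S1: not dominated.
S2: not dominated (best fuel).
S3: dominated by S1 (fuel 45≤89, distance 410≤573, tolls 30≤30, time 3.2≤5.9).
S4: not dominated.
S5: dominated by S6 (fuel 82≤111, distance 521≤575, tolls 5≤12, time 5.8≤6.9).
S6: not dominated (best tolls).
S7: not dominated (best distance).
S8: dominated by S1 (fuel 45≤103, distance 410≤449, tolls 30≤41, time 3.2≤4.1).

S1, S2, S4, S6, S7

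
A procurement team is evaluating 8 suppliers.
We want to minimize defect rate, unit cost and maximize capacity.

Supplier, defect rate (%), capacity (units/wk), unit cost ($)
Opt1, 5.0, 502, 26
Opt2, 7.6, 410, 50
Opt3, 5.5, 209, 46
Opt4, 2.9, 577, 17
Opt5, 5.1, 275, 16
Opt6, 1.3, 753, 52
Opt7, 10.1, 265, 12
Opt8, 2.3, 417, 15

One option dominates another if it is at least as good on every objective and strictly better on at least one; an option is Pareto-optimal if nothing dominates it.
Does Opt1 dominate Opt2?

Yes

Opt1 vs Opt2: defect rate 5.0≤7.6, capacity 502≥410, unit cost 26≤50 — Opt1 is at least as good on every objective with at least one strict improvement.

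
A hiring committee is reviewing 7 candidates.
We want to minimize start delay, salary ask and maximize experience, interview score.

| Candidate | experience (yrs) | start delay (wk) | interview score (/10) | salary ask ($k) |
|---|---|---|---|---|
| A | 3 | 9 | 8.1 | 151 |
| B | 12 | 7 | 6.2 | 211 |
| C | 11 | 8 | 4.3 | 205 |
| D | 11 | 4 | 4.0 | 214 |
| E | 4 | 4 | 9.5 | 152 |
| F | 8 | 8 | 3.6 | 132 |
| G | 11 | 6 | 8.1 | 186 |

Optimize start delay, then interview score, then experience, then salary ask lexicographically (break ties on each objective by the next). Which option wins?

E

First minimize start delay: best is 4, kept {D, E}.
Then maximize interview score: best is 9.5, kept {E}.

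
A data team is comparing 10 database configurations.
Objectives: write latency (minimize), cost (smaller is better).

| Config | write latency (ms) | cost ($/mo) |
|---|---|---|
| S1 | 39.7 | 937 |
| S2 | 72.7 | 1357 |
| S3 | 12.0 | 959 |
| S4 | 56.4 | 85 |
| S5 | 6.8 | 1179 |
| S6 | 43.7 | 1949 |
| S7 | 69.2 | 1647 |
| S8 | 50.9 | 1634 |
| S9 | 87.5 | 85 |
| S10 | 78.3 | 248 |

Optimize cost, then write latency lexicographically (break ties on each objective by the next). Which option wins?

First minimize cost: best is 85, kept {S4, S9}.
Then minimize write latency: best is 56.4, kept {S4}.

S4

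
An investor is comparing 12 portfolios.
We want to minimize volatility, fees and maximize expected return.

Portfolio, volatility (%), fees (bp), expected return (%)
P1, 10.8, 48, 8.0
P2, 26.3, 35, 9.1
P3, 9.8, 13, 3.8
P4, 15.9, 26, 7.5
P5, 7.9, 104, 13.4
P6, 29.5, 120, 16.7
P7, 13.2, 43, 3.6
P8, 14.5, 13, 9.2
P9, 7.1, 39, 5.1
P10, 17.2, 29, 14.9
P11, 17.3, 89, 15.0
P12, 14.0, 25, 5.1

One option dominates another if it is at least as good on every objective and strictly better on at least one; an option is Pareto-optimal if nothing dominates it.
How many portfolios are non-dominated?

P1: not dominated.
P2: dominated by P8 (volatility 14.5≤26.3, fees 13≤35, expected return 9.2≥9.1).
P3: not dominated.
P4: dominated by P8 (volatility 14.5≤15.9, fees 13≤26, expected return 9.2≥7.5).
P5: not dominated.
P6: not dominated (best expected return).
P7: dominated by P3 (volatility 9.8≤13.2, fees 13≤43, expected return 3.8≥3.6).
P8: not dominated.
P9: not dominated (best volatility).
P10: not dominated.
P11: not dominated.
P12: not dominated.
Pareto-optimal: P1, P3, P5, P6, P8, P9, P10, P11, P12 → 9.

9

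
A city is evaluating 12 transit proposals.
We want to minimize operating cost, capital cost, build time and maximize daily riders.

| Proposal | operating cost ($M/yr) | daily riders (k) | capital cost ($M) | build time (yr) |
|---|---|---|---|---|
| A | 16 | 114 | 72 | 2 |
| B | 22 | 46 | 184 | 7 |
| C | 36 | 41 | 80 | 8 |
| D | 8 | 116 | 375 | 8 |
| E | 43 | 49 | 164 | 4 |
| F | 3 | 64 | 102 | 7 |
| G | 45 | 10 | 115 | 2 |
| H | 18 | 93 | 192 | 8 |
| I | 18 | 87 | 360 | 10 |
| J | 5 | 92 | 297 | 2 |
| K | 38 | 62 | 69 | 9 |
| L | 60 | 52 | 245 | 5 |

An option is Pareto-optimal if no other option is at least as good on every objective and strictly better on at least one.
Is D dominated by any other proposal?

A: worse on operating cost (16 vs 8).
B: worse on operating cost (22 vs 8).
C: worse on operating cost (36 vs 8).
E: worse on operating cost (43 vs 8).
F: worse on daily riders (64 vs 116).
G: worse on operating cost (45 vs 8).
H: worse on operating cost (18 vs 8).
I: worse on operating cost (18 vs 8).
J: worse on daily riders (92 vs 116).
K: worse on operating cost (38 vs 8).
L: worse on operating cost (60 vs 8).
No option is at least as good as D on every objective and strictly better on one.

No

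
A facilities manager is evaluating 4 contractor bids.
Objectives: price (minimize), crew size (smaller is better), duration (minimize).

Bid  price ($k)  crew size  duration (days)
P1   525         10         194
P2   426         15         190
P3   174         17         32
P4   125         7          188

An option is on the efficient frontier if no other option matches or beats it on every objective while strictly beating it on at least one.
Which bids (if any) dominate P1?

P4

P4: price 125≤525, crew size 7≤10, duration 188≤194 — dominates P1.
Others (P2, P3) are each worse than P1 on at least one objective.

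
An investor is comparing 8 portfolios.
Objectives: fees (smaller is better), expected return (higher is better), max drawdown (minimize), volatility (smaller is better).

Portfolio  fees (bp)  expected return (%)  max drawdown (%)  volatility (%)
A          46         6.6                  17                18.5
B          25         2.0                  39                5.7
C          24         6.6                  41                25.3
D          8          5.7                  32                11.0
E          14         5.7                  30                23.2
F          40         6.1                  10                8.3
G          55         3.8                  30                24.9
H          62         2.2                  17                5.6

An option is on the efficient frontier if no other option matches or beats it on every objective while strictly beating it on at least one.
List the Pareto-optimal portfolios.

A: not dominated.
B: not dominated.
C: not dominated.
D: not dominated (best fees).
E: not dominated.
F: not dominated (best max drawdown).
G: dominated by A (fees 46≤55, expected return 6.6≥3.8, max drawdown 17≤30, volatility 18.5≤24.9).
H: not dominated (best volatility).

A, B, C, D, E, F, H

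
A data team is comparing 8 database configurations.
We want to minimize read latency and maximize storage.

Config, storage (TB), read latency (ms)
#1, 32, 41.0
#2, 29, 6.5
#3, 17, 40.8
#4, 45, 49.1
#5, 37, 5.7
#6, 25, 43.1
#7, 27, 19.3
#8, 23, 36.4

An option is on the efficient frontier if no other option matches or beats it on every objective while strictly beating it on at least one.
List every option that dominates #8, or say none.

#2, #5, #7

#2: storage 29≥23, read latency 6.5≤36.4 — dominates #8.
#5: storage 37≥23, read latency 5.7≤36.4 — dominates #8.
#7: storage 27≥23, read latency 19.3≤36.4 — dominates #8.
Others (#1, #3, #4, #6) are each worse than #8 on at least one objective.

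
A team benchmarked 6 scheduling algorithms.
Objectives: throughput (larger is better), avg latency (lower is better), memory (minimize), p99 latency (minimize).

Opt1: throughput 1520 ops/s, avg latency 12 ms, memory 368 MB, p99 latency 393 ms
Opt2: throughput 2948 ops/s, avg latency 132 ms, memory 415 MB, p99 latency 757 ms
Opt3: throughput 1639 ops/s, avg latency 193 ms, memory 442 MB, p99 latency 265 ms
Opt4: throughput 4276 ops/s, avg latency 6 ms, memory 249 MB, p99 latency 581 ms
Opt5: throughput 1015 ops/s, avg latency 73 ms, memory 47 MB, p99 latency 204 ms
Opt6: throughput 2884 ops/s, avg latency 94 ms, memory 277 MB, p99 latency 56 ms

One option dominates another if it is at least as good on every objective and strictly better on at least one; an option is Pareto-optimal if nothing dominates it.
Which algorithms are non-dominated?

Opt1: not dominated.
Opt2: dominated by Opt4 (throughput 4276≥2948, avg latency 6≤132, memory 249≤415, p99 latency 581≤757).
Opt3: dominated by Opt6 (throughput 2884≥1639, avg latency 94≤193, memory 277≤442, p99 latency 56≤265).
Opt4: not dominated (best throughput).
Opt5: not dominated (best memory).
Opt6: not dominated (best p99 latency).

Opt1, Opt4, Opt5, Opt6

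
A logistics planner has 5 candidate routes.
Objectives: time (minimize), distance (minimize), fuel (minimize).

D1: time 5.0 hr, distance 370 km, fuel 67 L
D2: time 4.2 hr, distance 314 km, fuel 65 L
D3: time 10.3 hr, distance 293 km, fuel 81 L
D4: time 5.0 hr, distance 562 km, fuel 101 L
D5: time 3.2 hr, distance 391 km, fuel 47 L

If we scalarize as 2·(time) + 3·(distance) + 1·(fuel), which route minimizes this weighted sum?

D3

D1: 2·5.0 + 3·370 + 1·67 = 1187.0
D2: 2·4.2 + 3·314 + 1·65 = 1015.4
D3: 2·10.3 + 3·293 + 1·81 = 980.6
D4: 2·5.0 + 3·562 + 1·101 = 1797.0
D5: 2·3.2 + 3·391 + 1·47 = 1226.4
Lowest: D3 at 980.6.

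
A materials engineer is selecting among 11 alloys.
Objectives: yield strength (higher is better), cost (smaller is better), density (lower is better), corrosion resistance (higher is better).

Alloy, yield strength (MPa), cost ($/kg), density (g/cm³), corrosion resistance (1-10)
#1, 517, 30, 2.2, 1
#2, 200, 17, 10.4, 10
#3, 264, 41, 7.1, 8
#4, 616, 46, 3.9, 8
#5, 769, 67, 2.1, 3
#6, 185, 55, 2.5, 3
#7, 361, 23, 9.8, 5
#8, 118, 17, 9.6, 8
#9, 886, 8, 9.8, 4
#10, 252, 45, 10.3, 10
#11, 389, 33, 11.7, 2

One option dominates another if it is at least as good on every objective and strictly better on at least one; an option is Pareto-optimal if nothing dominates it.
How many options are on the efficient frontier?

#1: not dominated.
#2: not dominated.
#3: not dominated.
#4: not dominated.
#5: not dominated (best density).
#6: not dominated.
#7: not dominated.
#8: not dominated.
#9: not dominated (best yield strength).
#10: not dominated.
#11: dominated by #9 (yield strength 886≥389, cost 8≤33, density 9.8≤11.7, corrosion resistance 4≥2).
Pareto-optimal: #1, #2, #3, #4, #5, #6, #7, #8, #9, #10 → 10.

10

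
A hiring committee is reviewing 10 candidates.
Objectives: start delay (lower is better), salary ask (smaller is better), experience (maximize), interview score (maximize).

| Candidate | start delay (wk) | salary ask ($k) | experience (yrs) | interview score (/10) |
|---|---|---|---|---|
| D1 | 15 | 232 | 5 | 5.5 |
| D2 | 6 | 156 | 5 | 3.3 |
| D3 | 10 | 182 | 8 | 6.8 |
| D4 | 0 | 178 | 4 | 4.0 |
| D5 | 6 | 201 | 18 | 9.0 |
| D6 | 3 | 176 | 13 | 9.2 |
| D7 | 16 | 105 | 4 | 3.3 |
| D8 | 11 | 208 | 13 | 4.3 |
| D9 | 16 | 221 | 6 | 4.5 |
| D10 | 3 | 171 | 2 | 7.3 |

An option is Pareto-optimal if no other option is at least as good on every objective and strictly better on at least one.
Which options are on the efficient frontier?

D2, D4, D5, D6, D7, D10

D1: dominated by D3 (start delay 10≤15, salary ask 182≤232, experience 8≥5, interview score 6.8≥5.5).
D2: not dominated.
D3: dominated by D6 (start delay 3≤10, salary ask 176≤182, experience 13≥8, interview score 9.2≥6.8).
D4: not dominated (best start delay).
D5: not dominated (best experience).
D6: not dominated (best interview score).
D7: not dominated (best salary ask).
D8: dominated by D5 (start delay 6≤11, salary ask 201≤208, experience 18≥13, interview score 9.0≥4.3).
D9: dominated by D3 (start delay 10≤16, salary ask 182≤221, experience 8≥6, interview score 6.8≥4.5).
D10: not dominated.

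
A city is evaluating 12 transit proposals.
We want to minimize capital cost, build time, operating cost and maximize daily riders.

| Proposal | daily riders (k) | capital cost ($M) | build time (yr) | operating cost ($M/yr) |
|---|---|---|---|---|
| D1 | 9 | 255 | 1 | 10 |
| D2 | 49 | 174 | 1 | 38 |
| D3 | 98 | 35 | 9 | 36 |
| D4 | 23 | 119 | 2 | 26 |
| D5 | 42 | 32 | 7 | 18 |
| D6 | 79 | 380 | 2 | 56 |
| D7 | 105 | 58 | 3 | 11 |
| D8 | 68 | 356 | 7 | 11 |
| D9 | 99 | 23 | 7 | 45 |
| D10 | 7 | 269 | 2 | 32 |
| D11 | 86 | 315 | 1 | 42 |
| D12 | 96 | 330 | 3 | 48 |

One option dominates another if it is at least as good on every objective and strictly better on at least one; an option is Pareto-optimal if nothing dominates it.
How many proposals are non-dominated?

8

D1: not dominated (best operating cost).
D2: not dominated.
D3: not dominated.
D4: not dominated.
D5: not dominated.
D6: dominated by D11 (daily riders 86≥79, capital cost 315≤380, build time 1≤2, operating cost 42≤56).
D7: not dominated (best daily riders).
D8: dominated by D7 (daily riders 105≥68, capital cost 58≤356, build time 3≤7, operating cost 11≤11).
D9: not dominated (best capital cost).
D10: dominated by D1 (daily riders 9≥7, capital cost 255≤269, build time 1≤2, operating cost 10≤32).
D11: not dominated.
D12: dominated by D7 (daily riders 105≥96, capital cost 58≤330, build time 3≤3, operating cost 11≤48).
Pareto-optimal: D1, D2, D3, D4, D5, D7, D9, D11 → 8.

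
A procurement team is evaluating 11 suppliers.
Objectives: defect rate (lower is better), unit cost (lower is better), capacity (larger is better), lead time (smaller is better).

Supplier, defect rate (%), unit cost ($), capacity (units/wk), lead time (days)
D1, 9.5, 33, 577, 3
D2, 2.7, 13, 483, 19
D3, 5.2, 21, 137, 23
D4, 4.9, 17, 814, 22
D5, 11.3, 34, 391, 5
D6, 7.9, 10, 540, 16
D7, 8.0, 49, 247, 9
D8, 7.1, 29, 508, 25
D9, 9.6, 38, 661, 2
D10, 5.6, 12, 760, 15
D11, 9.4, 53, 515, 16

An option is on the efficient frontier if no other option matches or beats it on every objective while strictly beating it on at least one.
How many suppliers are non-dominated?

D1: not dominated.
D2: not dominated (best defect rate).
D3: dominated by D2 (defect rate 2.7≤5.2, unit cost 13≤21, capacity 483≥137, lead time 19≤23).
D4: not dominated (best capacity).
D5: dominated by D1 (defect rate 9.5≤11.3, unit cost 33≤34, capacity 577≥391, lead time 3≤5).
D6: not dominated (best unit cost).
D7: not dominated.
D8: dominated by D4 (defect rate 4.9≤7.1, unit cost 17≤29, capacity 814≥508, lead time 22≤25).
D9: not dominated (best lead time).
D10: not dominated.
D11: dominated by D6 (defect rate 7.9≤9.4, unit cost 10≤53, capacity 540≥515, lead time 16≤16).
Pareto-optimal: D1, D2, D4, D6, D7, D9, D10 → 7.

7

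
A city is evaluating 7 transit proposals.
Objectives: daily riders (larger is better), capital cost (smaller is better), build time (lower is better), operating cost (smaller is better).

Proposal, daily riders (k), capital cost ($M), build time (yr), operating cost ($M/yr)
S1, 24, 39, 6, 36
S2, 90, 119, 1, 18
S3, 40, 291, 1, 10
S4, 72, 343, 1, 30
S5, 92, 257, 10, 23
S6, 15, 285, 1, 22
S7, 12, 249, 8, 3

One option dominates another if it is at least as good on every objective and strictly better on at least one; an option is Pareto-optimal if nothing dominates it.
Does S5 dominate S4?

No

S5 vs S4: S5 is worse on build time (10 vs 1), so it does not dominate S4.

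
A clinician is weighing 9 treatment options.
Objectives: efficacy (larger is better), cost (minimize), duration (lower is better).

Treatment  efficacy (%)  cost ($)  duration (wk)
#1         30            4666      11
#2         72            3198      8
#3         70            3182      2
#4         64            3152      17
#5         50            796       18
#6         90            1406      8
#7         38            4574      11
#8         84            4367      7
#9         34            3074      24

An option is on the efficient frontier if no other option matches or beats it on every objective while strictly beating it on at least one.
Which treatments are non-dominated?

#3, #5, #6, #8

#1: dominated by #2 (efficacy 72≥30, cost 3198≤4666, duration 8≤11).
#2: dominated by #6 (efficacy 90≥72, cost 1406≤3198, duration 8≤8).
#3: not dominated (best duration).
#4: dominated by #6 (efficacy 90≥64, cost 1406≤3152, duration 8≤17).
#5: not dominated (best cost).
#6: not dominated (best efficacy).
#7: dominated by #2 (efficacy 72≥38, cost 3198≤4574, duration 8≤11).
#8: not dominated.
#9: dominated by #5 (efficacy 50≥34, cost 796≤3074, duration 18≤24).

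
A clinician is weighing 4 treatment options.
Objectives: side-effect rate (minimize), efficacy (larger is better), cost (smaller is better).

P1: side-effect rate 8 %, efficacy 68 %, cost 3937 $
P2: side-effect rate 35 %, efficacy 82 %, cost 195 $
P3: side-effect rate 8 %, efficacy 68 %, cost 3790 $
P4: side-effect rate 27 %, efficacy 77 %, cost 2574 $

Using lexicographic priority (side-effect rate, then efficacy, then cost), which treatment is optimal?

P3

First minimize side-effect rate: best is 8, kept {P1, P3}.
Then maximize efficacy: best is 68, kept {P1, P3}.
Then minimize cost: best is 3790, kept {P3}.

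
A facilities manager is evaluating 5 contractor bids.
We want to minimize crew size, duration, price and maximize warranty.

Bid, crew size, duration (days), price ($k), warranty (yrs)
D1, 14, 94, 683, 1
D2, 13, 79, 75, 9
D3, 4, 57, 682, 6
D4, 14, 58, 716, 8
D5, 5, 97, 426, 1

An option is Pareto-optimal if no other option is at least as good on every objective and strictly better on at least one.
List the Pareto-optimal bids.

D1: dominated by D2 (crew size 13≤14, duration 79≤94, price 75≤683, warranty 9≥1).
D2: not dominated (best price).
D3: not dominated (best crew size).
D4: not dominated.
D5: not dominated.

D2, D3, D4, D5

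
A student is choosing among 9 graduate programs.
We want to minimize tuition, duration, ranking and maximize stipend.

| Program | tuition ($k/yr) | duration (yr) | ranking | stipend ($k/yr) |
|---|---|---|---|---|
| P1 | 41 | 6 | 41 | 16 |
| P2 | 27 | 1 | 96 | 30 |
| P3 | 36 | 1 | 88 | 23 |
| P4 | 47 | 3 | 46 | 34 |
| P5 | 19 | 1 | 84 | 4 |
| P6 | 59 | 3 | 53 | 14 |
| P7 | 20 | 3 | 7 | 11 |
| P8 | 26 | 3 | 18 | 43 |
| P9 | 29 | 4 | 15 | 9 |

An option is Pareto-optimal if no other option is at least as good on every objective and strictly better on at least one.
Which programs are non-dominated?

P1: dominated by P8 (tuition 26≤41, duration 3≤6, ranking 18≤41, stipend 43≥16).
P2: not dominated.
P3: not dominated.
P4: dominated by P8 (tuition 26≤47, duration 3≤3, ranking 18≤46, stipend 43≥34).
P5: not dominated (best tuition).
P6: dominated by P4 (tuition 47≤59, duration 3≤3, ranking 46≤53, stipend 34≥14).
P7: not dominated (best ranking).
P8: not dominated (best stipend).
P9: dominated by P7 (tuition 20≤29, duration 3≤4, ranking 7≤15, stipend 11≥9).

P2, P3, P5, P7, P8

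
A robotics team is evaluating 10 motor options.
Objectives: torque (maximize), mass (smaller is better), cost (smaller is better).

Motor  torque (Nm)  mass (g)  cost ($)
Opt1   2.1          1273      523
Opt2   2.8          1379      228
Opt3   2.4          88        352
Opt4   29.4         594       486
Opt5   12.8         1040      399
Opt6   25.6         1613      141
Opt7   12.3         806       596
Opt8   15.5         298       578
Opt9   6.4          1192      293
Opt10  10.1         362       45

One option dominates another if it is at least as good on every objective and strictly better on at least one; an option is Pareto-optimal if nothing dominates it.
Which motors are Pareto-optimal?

Opt3, Opt4, Opt5, Opt6, Opt8, Opt10

Opt1: dominated by Opt3 (torque 2.4≥2.1, mass 88≤1273, cost 352≤523).
Opt2: dominated by Opt10 (torque 10.1≥2.8, mass 362≤1379, cost 45≤228).
Opt3: not dominated (best mass).
Opt4: not dominated (best torque).
Opt5: not dominated.
Opt6: not dominated.
Opt7: dominated by Opt4 (torque 29.4≥12.3, mass 594≤806, cost 486≤596).
Opt8: not dominated.
Opt9: dominated by Opt10 (torque 10.1≥6.4, mass 362≤1192, cost 45≤293).
Opt10: not dominated (best cost).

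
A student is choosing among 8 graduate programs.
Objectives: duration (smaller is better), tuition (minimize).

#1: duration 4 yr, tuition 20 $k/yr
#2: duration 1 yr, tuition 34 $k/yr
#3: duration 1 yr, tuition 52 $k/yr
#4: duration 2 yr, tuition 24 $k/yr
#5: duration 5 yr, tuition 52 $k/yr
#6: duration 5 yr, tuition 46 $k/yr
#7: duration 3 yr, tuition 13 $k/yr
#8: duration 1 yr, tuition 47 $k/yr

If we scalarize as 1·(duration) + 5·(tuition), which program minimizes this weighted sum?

#1: 1·4 + 5·20 = 104
#2: 1·1 + 5·34 = 171
#3: 1·1 + 5·52 = 261
#4: 1·2 + 5·24 = 122
#5: 1·5 + 5·52 = 265
#6: 1·5 + 5·46 = 235
#7: 1·3 + 5·13 = 68
#8: 1·1 + 5·47 = 236
Lowest: #7 at 68.

#7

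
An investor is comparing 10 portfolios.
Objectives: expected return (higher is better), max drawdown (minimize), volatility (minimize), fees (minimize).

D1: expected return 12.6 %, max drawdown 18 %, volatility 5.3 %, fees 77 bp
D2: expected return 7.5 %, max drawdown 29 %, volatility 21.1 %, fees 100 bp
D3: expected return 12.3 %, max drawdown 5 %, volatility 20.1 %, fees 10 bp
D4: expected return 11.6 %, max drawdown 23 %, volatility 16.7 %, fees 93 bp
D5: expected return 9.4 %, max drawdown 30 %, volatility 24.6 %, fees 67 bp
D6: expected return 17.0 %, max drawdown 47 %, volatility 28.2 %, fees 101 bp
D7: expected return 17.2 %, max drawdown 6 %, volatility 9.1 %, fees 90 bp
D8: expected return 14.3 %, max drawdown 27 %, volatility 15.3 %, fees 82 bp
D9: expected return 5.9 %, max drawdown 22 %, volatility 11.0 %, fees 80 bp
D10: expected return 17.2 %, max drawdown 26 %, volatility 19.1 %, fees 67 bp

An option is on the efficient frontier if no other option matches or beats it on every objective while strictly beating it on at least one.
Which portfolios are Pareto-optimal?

D1: not dominated (best volatility).
D2: dominated by D1 (expected return 12.6≥7.5, max drawdown 18≤29, volatility 5.3≤21.1, fees 77≤100).
D3: not dominated (best max drawdown).
D4: dominated by D1 (expected return 12.6≥11.6, max drawdown 18≤23, volatility 5.3≤16.7, fees 77≤93).
D5: dominated by D3 (expected return 12.3≥9.4, max drawdown 5≤30, volatility 20.1≤24.6, fees 10≤67).
D6: dominated by D7 (expected return 17.2≥17.0, max drawdown 6≤47, volatility 9.1≤28.2, fees 90≤101).
D7: not dominated.
D8: not dominated.
D9: dominated by D1 (expected return 12.6≥5.9, max drawdown 18≤22, volatility 5.3≤11.0, fees 77≤80).
D10: not dominated.

D1, D3, D7, D8, D10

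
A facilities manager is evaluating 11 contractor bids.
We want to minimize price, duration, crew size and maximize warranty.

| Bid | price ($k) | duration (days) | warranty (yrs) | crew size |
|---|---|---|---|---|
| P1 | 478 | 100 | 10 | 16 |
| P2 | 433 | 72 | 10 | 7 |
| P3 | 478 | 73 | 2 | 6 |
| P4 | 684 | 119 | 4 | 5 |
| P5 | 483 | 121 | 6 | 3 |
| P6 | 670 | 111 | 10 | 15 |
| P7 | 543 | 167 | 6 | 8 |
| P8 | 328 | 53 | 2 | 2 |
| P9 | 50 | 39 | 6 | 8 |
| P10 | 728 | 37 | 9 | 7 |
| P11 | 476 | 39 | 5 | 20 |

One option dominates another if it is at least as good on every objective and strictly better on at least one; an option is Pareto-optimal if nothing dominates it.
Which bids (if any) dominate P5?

none

P1: worse on crew size (16 vs 3).
P2: worse on crew size (7 vs 3).
P3: worse on warranty (2 vs 6).
P4: worse on price (684 vs 483).
P6: worse on price (670 vs 483).
P7: worse on price (543 vs 483).
P8: worse on warranty (2 vs 6).
P9: worse on crew size (8 vs 3).
P10: worse on price (728 vs 483).
P11: worse on warranty (5 vs 6).
No option dominates P5.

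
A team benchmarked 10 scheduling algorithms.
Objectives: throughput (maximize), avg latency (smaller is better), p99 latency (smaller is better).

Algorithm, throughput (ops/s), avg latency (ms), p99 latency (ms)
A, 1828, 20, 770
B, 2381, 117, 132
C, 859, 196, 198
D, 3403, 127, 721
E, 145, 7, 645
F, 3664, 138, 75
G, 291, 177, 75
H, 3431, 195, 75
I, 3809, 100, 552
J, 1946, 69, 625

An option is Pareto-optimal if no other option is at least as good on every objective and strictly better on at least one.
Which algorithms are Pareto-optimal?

A, B, E, F, I, J

A: not dominated.
B: not dominated.
C: dominated by B (throughput 2381≥859, avg latency 117≤196, p99 latency 132≤198).
D: dominated by I (throughput 3809≥3403, avg latency 100≤127, p99 latency 552≤721).
E: not dominated (best avg latency).
F: not dominated.
G: dominated by F (throughput 3664≥291, avg latency 138≤177, p99 latency 75≤75).
H: dominated by F (throughput 3664≥3431, avg latency 138≤195, p99 latency 75≤75).
I: not dominated (best throughput).
J: not dominated.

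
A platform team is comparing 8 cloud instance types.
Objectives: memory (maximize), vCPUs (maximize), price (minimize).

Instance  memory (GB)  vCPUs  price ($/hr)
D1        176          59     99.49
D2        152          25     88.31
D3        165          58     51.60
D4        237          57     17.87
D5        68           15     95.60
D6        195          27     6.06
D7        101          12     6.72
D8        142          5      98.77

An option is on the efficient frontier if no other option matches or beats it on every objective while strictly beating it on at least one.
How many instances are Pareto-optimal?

D1: not dominated (best vCPUs).
D2: dominated by D3 (memory 165≥152, vCPUs 58≥25, price 51.60≤88.31).
D3: not dominated.
D4: not dominated (best memory).
D5: dominated by D2 (memory 152≥68, vCPUs 25≥15, price 88.31≤95.60).
D6: not dominated (best price).
D7: dominated by D6 (memory 195≥101, vCPUs 27≥12, price 6.06≤6.72).
D8: dominated by D2 (memory 152≥142, vCPUs 25≥5, price 88.31≤98.77).
Pareto-optimal: D1, D3, D4, D6 → 4.

4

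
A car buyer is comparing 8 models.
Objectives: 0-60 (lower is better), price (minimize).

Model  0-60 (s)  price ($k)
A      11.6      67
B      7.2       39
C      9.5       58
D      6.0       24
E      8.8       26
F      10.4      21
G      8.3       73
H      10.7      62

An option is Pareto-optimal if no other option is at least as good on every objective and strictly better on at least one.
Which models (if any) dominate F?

A: worse on 0-60 (11.6 vs 10.4).
B: worse on price (39 vs 21).
C: worse on price (58 vs 21).
D: worse on price (24 vs 21).
E: worse on price (26 vs 21).
G: worse on price (73 vs 21).
H: worse on 0-60 (10.7 vs 10.4).
No option dominates F.

none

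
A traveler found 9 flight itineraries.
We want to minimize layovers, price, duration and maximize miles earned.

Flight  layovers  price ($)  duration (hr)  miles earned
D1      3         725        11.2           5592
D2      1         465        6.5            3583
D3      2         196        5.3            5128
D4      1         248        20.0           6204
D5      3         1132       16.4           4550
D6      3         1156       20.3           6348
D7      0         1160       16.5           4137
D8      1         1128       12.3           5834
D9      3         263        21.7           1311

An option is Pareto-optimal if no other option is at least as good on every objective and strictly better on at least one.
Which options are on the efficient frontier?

D1, D2, D3, D4, D6, D7, D8

D1: not dominated.
D2: not dominated.
D3: not dominated (best price).
D4: not dominated.
D5: dominated by D1 (layovers 3≤3, price 725≤1132, duration 11.2≤16.4, miles earned 5592≥4550).
D6: not dominated (best miles earned).
D7: not dominated (best layovers).
D8: not dominated.
D9: dominated by D3 (layovers 2≤3, price 196≤263, duration 5.3≤21.7, miles earned 5128≥1311).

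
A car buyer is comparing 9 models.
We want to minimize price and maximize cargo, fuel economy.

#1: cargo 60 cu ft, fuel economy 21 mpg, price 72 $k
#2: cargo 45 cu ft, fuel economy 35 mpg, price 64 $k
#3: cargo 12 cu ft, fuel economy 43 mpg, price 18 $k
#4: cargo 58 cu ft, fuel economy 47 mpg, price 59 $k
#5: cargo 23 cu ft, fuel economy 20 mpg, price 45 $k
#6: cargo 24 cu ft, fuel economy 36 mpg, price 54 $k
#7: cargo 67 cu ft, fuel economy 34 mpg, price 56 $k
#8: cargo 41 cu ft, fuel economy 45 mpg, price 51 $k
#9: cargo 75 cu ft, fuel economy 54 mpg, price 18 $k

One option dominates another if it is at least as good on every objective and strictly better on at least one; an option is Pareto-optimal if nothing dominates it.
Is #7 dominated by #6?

No

#6 vs #7: #6 is worse on cargo (24 vs 67), so it does not dominate #7.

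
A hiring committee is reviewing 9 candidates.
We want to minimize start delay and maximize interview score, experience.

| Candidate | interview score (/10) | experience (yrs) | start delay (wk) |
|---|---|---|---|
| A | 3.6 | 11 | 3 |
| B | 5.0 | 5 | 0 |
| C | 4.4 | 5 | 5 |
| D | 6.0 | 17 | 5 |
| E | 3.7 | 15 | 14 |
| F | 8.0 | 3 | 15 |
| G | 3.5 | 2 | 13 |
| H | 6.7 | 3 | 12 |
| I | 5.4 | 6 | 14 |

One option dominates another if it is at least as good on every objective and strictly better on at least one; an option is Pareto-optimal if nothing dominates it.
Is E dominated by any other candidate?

D vs E: interview score 6.0≥3.7, experience 17≥15, start delay 5≤14 — D is at least as good on every objective and strictly better on at least one, so D dominates E.

Yes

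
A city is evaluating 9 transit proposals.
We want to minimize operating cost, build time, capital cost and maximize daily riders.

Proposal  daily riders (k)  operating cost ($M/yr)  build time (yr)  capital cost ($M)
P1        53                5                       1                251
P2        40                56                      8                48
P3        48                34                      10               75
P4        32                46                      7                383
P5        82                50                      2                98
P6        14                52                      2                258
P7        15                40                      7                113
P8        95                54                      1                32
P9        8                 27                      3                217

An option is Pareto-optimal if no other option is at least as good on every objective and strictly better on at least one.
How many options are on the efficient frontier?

6

P1: not dominated (best operating cost).
P2: dominated by P8 (daily riders 95≥40, operating cost 54≤56, build time 1≤8, capital cost 32≤48).
P3: not dominated.
P4: dominated by P1 (daily riders 53≥32, operating cost 5≤46, build time 1≤7, capital cost 251≤383).
P5: not dominated.
P6: dominated by P1 (daily riders 53≥14, operating cost 5≤52, build time 1≤2, capital cost 251≤258).
P7: not dominated.
P8: not dominated (best daily riders).
P9: not dominated.
Pareto-optimal: P1, P3, P5, P7, P8, P9 → 6.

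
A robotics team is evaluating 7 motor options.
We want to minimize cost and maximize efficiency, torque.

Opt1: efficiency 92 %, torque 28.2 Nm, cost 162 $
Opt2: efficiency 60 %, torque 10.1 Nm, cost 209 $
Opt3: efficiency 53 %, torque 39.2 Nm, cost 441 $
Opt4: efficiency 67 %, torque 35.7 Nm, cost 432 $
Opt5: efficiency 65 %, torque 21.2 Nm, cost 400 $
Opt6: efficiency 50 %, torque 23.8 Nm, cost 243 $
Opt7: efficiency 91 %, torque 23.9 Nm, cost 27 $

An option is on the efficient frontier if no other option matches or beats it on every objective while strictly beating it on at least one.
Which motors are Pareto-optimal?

Opt1, Opt3, Opt4, Opt7

Opt1: not dominated (best efficiency).
Opt2: dominated by Opt1 (efficiency 92≥60, torque 28.2≥10.1, cost 162≤209).
Opt3: not dominated (best torque).
Opt4: not dominated.
Opt5: dominated by Opt1 (efficiency 92≥65, torque 28.2≥21.2, cost 162≤400).
Opt6: dominated by Opt1 (efficiency 92≥50, torque 28.2≥23.8, cost 162≤243).
Opt7: not dominated (best cost).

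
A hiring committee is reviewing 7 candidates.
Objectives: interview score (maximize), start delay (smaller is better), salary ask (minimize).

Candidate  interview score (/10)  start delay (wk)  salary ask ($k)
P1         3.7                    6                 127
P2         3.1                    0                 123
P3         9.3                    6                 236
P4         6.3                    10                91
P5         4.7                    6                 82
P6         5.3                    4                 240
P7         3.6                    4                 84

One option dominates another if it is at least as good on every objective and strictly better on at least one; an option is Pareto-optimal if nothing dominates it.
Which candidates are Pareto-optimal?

P2, P3, P4, P5, P6, P7

P1: dominated by P5 (interview score 4.7≥3.7, start delay 6≤6, salary ask 82≤127).
P2: not dominated (best start delay).
P3: not dominated (best interview score).
P4: not dominated.
P5: not dominated (best salary ask).
P6: not dominated.
P7: not dominated.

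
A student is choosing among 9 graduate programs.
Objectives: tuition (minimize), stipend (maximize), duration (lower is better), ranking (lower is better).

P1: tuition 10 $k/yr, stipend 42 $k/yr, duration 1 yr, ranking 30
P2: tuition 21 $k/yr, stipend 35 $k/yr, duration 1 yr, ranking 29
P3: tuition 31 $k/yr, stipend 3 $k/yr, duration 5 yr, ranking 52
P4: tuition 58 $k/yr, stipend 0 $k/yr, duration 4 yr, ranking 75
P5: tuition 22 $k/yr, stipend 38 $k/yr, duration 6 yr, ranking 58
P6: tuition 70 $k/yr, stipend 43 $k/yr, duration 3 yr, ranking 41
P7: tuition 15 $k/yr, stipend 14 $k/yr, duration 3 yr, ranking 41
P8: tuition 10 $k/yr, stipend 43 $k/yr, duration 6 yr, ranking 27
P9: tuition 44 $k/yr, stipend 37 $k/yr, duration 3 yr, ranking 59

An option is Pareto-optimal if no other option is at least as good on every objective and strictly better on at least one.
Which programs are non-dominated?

P1: not dominated.
P2: not dominated.
P3: dominated by P1 (tuition 10≤31, stipend 42≥3, duration 1≤5, ranking 30≤52).
P4: dominated by P1 (tuition 10≤58, stipend 42≥0, duration 1≤4, ranking 30≤75).
P5: dominated by P1 (tuition 10≤22, stipend 42≥38, duration 1≤6, ranking 30≤58).
P6: not dominated.
P7: dominated by P1 (tuition 10≤15, stipend 42≥14, duration 1≤3, ranking 30≤41).
P8: not dominated (best ranking).
P9: dominated by P1 (tuition 10≤44, stipend 42≥37, duration 1≤3, ranking 30≤59).

P1, P2, P6, P8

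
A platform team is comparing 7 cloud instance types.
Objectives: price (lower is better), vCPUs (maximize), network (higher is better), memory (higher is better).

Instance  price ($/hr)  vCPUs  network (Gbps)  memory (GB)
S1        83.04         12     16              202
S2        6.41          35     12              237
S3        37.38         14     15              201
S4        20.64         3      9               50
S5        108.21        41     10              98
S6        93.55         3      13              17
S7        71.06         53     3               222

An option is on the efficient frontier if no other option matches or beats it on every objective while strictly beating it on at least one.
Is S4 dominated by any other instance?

S2 vs S4: price 6.41≤20.64, vCPUs 35≥3, network 12≥9, memory 237≥50 — S2 is at least as good on every objective and strictly better on at least one, so S2 dominates S4.

Yes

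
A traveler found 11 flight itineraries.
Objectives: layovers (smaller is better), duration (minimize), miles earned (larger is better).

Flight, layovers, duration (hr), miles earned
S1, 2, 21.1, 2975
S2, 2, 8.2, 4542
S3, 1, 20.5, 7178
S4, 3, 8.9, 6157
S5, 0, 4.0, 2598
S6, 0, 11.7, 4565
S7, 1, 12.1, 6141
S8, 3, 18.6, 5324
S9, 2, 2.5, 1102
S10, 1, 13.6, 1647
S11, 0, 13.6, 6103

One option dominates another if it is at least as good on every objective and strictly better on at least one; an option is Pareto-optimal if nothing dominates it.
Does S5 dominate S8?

No

S5 vs S8: S5 is worse on miles earned (2598 vs 5324), so it does not dominate S8.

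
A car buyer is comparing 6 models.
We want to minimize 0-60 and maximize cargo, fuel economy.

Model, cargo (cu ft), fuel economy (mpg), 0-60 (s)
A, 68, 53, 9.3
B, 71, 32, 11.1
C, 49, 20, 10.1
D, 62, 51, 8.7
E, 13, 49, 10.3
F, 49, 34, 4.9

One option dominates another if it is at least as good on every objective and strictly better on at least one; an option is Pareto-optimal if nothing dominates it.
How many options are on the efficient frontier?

4

A: not dominated (best fuel economy).
B: not dominated (best cargo).
C: dominated by A (cargo 68≥49, fuel economy 53≥20, 0-60 9.3≤10.1).
D: not dominated.
E: dominated by A (cargo 68≥13, fuel economy 53≥49, 0-60 9.3≤10.3).
F: not dominated (best 0-60).
Pareto-optimal: A, B, D, F → 4.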